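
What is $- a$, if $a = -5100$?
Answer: $5100$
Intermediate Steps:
$- a = \left(-1\right) \left(-5100\right) = 5100$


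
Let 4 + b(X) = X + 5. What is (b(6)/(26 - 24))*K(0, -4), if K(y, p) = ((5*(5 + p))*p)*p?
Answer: 280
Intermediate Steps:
b(X) = 1 + X (b(X) = -4 + (X + 5) = -4 + (5 + X) = 1 + X)
K(y, p) = p²*(25 + 5*p) (K(y, p) = ((25 + 5*p)*p)*p = (p*(25 + 5*p))*p = p²*(25 + 5*p))
(b(6)/(26 - 24))*K(0, -4) = ((1 + 6)/(26 - 24))*(5*(-4)²*(5 - 4)) = (7/2)*(5*16*1) = ((½)*7)*80 = (7/2)*80 = 280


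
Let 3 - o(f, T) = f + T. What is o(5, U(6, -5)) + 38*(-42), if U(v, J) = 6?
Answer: -1604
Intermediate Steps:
o(f, T) = 3 - T - f (o(f, T) = 3 - (f + T) = 3 - (T + f) = 3 + (-T - f) = 3 - T - f)
o(5, U(6, -5)) + 38*(-42) = (3 - 1*6 - 1*5) + 38*(-42) = (3 - 6 - 5) - 1596 = -8 - 1596 = -1604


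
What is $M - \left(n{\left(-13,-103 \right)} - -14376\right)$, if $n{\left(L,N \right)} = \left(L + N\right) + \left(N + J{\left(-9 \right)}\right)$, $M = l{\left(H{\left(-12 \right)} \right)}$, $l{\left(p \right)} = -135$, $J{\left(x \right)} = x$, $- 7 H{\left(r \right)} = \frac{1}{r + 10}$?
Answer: $-14283$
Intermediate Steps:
$H{\left(r \right)} = - \frac{1}{7 \left(10 + r\right)}$ ($H{\left(r \right)} = - \frac{1}{7 \left(r + 10\right)} = - \frac{1}{7 \left(10 + r\right)}$)
$M = -135$
$n{\left(L,N \right)} = -9 + L + 2 N$ ($n{\left(L,N \right)} = \left(L + N\right) + \left(N - 9\right) = \left(L + N\right) + \left(-9 + N\right) = -9 + L + 2 N$)
$M - \left(n{\left(-13,-103 \right)} - -14376\right) = -135 - \left(\left(-9 - 13 + 2 \left(-103\right)\right) - -14376\right) = -135 - \left(\left(-9 - 13 - 206\right) + 14376\right) = -135 - \left(-228 + 14376\right) = -135 - 14148 = -14283$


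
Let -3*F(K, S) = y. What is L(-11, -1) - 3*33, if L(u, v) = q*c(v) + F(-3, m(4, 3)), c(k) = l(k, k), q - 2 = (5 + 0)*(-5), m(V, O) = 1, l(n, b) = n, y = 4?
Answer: -232/3 ≈ -77.333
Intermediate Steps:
F(K, S) = -4/3 (F(K, S) = -⅓*4 = -4/3)
q = -23 (q = 2 + (5 + 0)*(-5) = 2 + 5*(-5) = 2 - 25 = -23)
c(k) = k
L(u, v) = -4/3 - 23*v (L(u, v) = -23*v - 4/3 = -4/3 - 23*v)
L(-11, -1) - 3*33 = (-4/3 - 23*(-1)) - 3*33 = (-4/3 + 23) - 99 = 65/3 - 99 = -232/3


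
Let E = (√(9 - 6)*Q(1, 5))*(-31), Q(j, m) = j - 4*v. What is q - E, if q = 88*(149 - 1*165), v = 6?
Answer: -1408 - 713*√3 ≈ -2643.0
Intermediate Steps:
Q(j, m) = -24 + j (Q(j, m) = j - 4*6 = j - 24 = -24 + j)
E = 713*√3 (E = (√(9 - 6)*(-24 + 1))*(-31) = (√3*(-23))*(-31) = -23*√3*(-31) = 713*√3 ≈ 1235.0)
q = -1408 (q = 88*(149 - 165) = 88*(-16) = -1408)
q - E = -1408 - 713*√3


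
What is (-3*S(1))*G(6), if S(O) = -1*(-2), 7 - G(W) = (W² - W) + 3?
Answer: 156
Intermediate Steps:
G(W) = 4 + W - W² (G(W) = 7 - ((W² - W) + 3) = 7 - (3 + W² - W) = 7 + (-3 + W - W²) = 4 + W - W²)
S(O) = 2
(-3*S(1))*G(6) = (-3*2)*(4 + 6 - 1*6²) = -6*(4 + 6 - 1*36) = -6*(4 + 6 - 36) = -6*(-26) = 156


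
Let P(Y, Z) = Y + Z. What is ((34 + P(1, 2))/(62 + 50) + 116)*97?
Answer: 1263813/112 ≈ 11284.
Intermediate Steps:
((34 + P(1, 2))/(62 + 50) + 116)*97 = ((34 + (1 + 2))/(62 + 50) + 116)*97 = ((34 + 3)/112 + 116)*97 = (37*(1/112) + 116)*97 = (37/112 + 116)*97 = (13029/112)*97 = 1263813/112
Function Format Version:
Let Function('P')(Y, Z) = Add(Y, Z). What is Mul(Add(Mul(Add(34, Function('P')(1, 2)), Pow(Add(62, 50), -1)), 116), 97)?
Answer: Rational(1263813, 112) ≈ 11284.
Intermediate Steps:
Mul(Add(Mul(Add(34, Function('P')(1, 2)), Pow(Add(62, 50), -1)), 116), 97) = Mul(Add(Mul(Add(34, Add(1, 2)), Pow(Add(62, 50), -1)), 116), 97) = Mul(Add(Mul(Add(34, 3), Pow(112, -1)), 116), 97) = Mul(Add(Mul(37, Rational(1, 112)), 116), 97) = Mul(Add(Rational(37, 112), 116), 97) = Mul(Rational(13029, 112), 97) = Rational(1263813, 112)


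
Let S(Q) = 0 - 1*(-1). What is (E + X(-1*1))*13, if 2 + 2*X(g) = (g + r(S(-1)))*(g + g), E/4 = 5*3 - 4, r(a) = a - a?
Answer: 572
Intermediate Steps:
S(Q) = 1 (S(Q) = 0 + 1 = 1)
r(a) = 0
E = 44 (E = 4*(5*3 - 4) = 4*(15 - 4) = 4*11 = 44)
X(g) = -1 + g**2 (X(g) = -1 + ((g + 0)*(g + g))/2 = -1 + (g*(2*g))/2 = -1 + (2*g**2)/2 = -1 + g**2)
(E + X(-1*1))*13 = (44 + (-1 + (-1*1)**2))*13 = (44 + (-1 + (-1)**2))*13 = (44 + (-1 + 1))*13 = (44 + 0)*13 = 44*13 = 572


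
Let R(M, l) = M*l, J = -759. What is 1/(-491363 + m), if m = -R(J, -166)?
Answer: -1/617357 ≈ -1.6198e-6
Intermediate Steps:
m = -125994 (m = -(-759)*(-166) = -1*125994 = -125994)
1/(-491363 + m) = 1/(-491363 - 125994) = 1/(-617357) = -1/617357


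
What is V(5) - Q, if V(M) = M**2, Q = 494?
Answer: -469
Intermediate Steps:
V(5) - Q = 5**2 - 1*494 = 25 - 494 = -469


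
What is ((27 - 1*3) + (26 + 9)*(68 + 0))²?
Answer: 5779216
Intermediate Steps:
((27 - 1*3) + (26 + 9)*(68 + 0))² = ((27 - 3) + 35*68)² = (24 + 2380)² = 2404² = 5779216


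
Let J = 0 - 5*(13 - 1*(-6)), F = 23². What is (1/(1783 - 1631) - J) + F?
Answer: 94849/152 ≈ 624.01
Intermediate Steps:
F = 529
J = -95 (J = 0 - 5*(13 + 6) = 0 - 5*19 = 0 - 95 = -95)
(1/(1783 - 1631) - J) + F = (1/(1783 - 1631) - 1*(-95)) + 529 = (1/152 + 95) + 529 = 14441/152 + 529 = 94849/152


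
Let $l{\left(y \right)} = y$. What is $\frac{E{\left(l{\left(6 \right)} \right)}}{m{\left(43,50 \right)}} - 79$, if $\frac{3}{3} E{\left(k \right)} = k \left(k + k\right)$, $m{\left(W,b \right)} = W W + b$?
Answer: $- \frac{16661}{211} \approx -78.962$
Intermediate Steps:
$m{\left(W,b \right)} = b + W^{2}$ ($m{\left(W,b \right)} = W^{2} + b = b + W^{2}$)
$E{\left(k \right)} = 2 k^{2}$ ($E{\left(k \right)} = k \left(k + k\right) = k 2 k = 2 k^{2}$)
$\frac{E{\left(l{\left(6 \right)} \right)}}{m{\left(43,50 \right)}} - 79 = \frac{2 \cdot 6^{2}}{50 + 43^{2}} - 79 = \frac{2 \cdot 36}{50 + 1849} - 79 = \frac{72}{1899} - 79 = 72 \cdot \frac{1}{1899} - 79 = \frac{8}{211} - 79 = - \frac{16661}{211}$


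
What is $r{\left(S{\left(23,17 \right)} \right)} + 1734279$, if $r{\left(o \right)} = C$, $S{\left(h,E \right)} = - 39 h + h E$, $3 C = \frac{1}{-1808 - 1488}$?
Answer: $\frac{17148550751}{9888} \approx 1.7343 \cdot 10^{6}$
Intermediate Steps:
$C = - \frac{1}{9888}$ ($C = \frac{1}{3 \left(-1808 - 1488\right)} = \frac{1}{3 \left(-3296\right)} = \frac{1}{3} \left(- \frac{1}{3296}\right) = - \frac{1}{9888} \approx -0.00010113$)
$S{\left(h,E \right)} = - 39 h + E h$
$r{\left(o \right)} = - \frac{1}{9888}$
$r{\left(S{\left(23,17 \right)} \right)} + 1734279 = - \frac{1}{9888} + 1734279 = \frac{17148550751}{9888}$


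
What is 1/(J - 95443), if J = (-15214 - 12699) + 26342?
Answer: -1/97014 ≈ -1.0308e-5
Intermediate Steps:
J = -1571 (J = -27913 + 26342 = -1571)
1/(J - 95443) = 1/(-1571 - 95443) = 1/(-97014) = -1/97014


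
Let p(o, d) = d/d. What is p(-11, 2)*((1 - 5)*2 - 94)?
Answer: -102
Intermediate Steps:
p(o, d) = 1
p(-11, 2)*((1 - 5)*2 - 94) = 1*((1 - 5)*2 - 94) = 1*(-4*2 - 94) = 1*(-8 - 94) = 1*(-102) = -102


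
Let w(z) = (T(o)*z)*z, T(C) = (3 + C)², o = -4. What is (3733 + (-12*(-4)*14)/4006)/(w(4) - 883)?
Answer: -439855/102153 ≈ -4.3058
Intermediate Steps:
w(z) = z² (w(z) = ((3 - 4)²*z)*z = ((-1)²*z)*z = (1*z)*z = z*z = z²)
(3733 + (-12*(-4)*14)/4006)/(w(4) - 883) = (3733 + (-12*(-4)*14)/4006)/(4² - 883) = (3733 + (48*14)*(1/4006))/(16 - 883) = (3733 + 672*(1/4006))/(-867) = (3733 + 336/2003)*(-1/867) = (7477535/2003)*(-1/867) = -439855/102153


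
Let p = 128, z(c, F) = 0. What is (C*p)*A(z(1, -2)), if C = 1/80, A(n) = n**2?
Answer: 0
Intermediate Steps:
C = 1/80 ≈ 0.012500
(C*p)*A(z(1, -2)) = ((1/80)*128)*0**2 = (8/5)*0 = 0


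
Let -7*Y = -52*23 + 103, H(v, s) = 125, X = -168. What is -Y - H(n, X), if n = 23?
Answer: -1968/7 ≈ -281.14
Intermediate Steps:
Y = 1093/7 (Y = -(-52*23 + 103)/7 = -(-1196 + 103)/7 = -⅐*(-1093) = 1093/7 ≈ 156.14)
-Y - H(n, X) = -1*1093/7 - 1*125 = -1093/7 - 125 = -1968/7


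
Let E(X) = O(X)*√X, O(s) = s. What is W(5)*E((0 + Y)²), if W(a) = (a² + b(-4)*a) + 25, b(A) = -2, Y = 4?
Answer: 2560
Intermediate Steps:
W(a) = 25 + a² - 2*a (W(a) = (a² - 2*a) + 25 = 25 + a² - 2*a)
E(X) = X^(3/2) (E(X) = X*√X = X^(3/2))
W(5)*E((0 + Y)²) = (25 + 5² - 2*5)*((0 + 4)²)^(3/2) = (25 + 25 - 10)*(4²)^(3/2) = 40*16^(3/2) = 40*64 = 2560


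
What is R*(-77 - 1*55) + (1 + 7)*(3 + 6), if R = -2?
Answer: 336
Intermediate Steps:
R*(-77 - 1*55) + (1 + 7)*(3 + 6) = -2*(-77 - 1*55) + (1 + 7)*(3 + 6) = -2*(-77 - 55) + 8*9 = -2*(-132) + 72 = 264 + 72 = 336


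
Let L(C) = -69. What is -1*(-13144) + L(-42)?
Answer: 13075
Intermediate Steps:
-1*(-13144) + L(-42) = -1*(-13144) - 69 = 13144 - 69 = 13075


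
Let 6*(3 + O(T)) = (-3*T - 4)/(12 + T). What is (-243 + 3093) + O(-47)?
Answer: 597733/210 ≈ 2846.3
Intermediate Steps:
O(T) = -3 + (-4 - 3*T)/(6*(12 + T)) (O(T) = -3 + ((-3*T - 4)/(12 + T))/6 = -3 + ((-4 - 3*T)/(12 + T))/6 = -3 + (-4 - 3*T)/(6*(12 + T)))
(-243 + 3093) + O(-47) = (-243 + 3093) + (-220 - 21*(-47))/(6*(12 - 47)) = 2850 + (1/6)*(-220 + 987)/(-35) = 2850 + (1/6)*(-1/35)*767 = 2850 - 767/210 = 597733/210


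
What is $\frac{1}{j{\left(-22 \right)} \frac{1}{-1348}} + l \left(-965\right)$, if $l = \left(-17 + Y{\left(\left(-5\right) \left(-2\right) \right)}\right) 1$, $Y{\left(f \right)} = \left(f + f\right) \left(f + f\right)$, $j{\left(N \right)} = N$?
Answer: $- \frac{4064871}{11} \approx -3.6953 \cdot 10^{5}$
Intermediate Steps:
$Y{\left(f \right)} = 4 f^{2}$ ($Y{\left(f \right)} = 2 f 2 f = 4 f^{2}$)
$l = 383$ ($l = \left(-17 + 4 \left(\left(-5\right) \left(-2\right)\right)^{2}\right) 1 = \left(-17 + 4 \cdot 10^{2}\right) 1 = \left(-17 + 4 \cdot 100\right) 1 = \left(-17 + 400\right) 1 = 383 \cdot 1 = 383$)
$\frac{1}{j{\left(-22 \right)} \frac{1}{-1348}} + l \left(-965\right) = \frac{1}{\left(-22\right) \frac{1}{-1348}} + 383 \left(-965\right) = \frac{1}{\left(-22\right) \left(- \frac{1}{1348}\right)} - 369595 = \frac{1}{\frac{11}{674}} - 369595 = \frac{674}{11} - 369595 = - \frac{4064871}{11}$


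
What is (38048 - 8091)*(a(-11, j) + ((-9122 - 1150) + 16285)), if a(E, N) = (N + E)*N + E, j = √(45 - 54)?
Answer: 179532301 - 988581*I ≈ 1.7953e+8 - 9.8858e+5*I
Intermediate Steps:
j = 3*I (j = √(-9) = 3*I ≈ 3.0*I)
a(E, N) = E + N*(E + N) (a(E, N) = (E + N)*N + E = N*(E + N) + E = E + N*(E + N))
(38048 - 8091)*(a(-11, j) + ((-9122 - 1150) + 16285)) = (38048 - 8091)*((-11 + (3*I)² - 33*I) + ((-9122 - 1150) + 16285)) = 29957*((-11 - 9 - 33*I) + (-10272 + 16285)) = 29957*((-20 - 33*I) + 6013) = 29957*(5993 - 33*I) = 179532301 - 988581*I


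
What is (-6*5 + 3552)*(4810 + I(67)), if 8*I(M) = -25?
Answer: 67719255/4 ≈ 1.6930e+7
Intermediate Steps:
I(M) = -25/8 (I(M) = (⅛)*(-25) = -25/8)
(-6*5 + 3552)*(4810 + I(67)) = (-6*5 + 3552)*(4810 - 25/8) = (-30 + 3552)*(38455/8) = 3522*(38455/8) = 67719255/4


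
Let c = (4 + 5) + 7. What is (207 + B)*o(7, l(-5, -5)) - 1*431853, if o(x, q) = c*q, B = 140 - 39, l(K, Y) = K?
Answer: -456493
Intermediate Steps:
B = 101
c = 16 (c = 9 + 7 = 16)
o(x, q) = 16*q
(207 + B)*o(7, l(-5, -5)) - 1*431853 = (207 + 101)*(16*(-5)) - 1*431853 = 308*(-80) - 431853 = -24640 - 431853 = -456493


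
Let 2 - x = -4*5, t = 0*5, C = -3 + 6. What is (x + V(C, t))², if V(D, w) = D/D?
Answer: 529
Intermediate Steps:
C = 3
t = 0
V(D, w) = 1
x = 22 (x = 2 - (-4)*5 = 2 - 1*(-20) = 2 + 20 = 22)
(x + V(C, t))² = (22 + 1)² = 23² = 529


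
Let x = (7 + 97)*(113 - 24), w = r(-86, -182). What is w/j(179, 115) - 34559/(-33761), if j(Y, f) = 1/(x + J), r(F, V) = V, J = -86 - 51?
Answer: -8004525597/4823 ≈ -1.6597e+6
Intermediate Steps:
J = -137
w = -182
x = 9256 (x = 104*89 = 9256)
j(Y, f) = 1/9119 (j(Y, f) = 1/(9256 - 137) = 1/9119)
w/j(179, 115) - 34559/(-33761) = -182/1/9119 - 34559/(-33761) = -182*9119 - 34559*(-1/33761) = -1659658 + 4937/4823 = -8004525597/4823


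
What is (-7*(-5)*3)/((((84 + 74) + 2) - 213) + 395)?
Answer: 35/114 ≈ 0.30702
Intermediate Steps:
(-7*(-5)*3)/((((84 + 74) + 2) - 213) + 395) = (35*3)/(((158 + 2) - 213) + 395) = 105/((160 - 213) + 395) = 105/(-53 + 395) = 105/342 = 105*(1/342) = 35/114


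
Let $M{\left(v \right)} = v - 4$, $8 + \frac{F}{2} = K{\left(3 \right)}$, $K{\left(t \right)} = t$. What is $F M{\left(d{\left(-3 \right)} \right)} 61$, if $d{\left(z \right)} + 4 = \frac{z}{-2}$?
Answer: $3965$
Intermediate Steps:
$d{\left(z \right)} = -4 - \frac{z}{2}$ ($d{\left(z \right)} = -4 + \frac{z}{-2} = -4 + z \left(- \frac{1}{2}\right) = -4 - \frac{z}{2}$)
$F = -10$ ($F = -16 + 2 \cdot 3 = -16 + 6 = -10$)
$M{\left(v \right)} = -4 + v$
$F M{\left(d{\left(-3 \right)} \right)} 61 = - 10 \left(-4 - \frac{5}{2}\right) 61 = \left(-10\right) \left(- \frac{13}{2}\right) 61 = 65 \cdot 61 = 3965$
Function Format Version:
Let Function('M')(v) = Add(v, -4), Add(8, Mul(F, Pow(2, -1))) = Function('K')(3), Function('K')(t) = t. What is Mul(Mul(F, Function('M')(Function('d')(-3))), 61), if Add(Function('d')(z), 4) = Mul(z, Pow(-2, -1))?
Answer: 3965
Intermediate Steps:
Function('d')(z) = Add(-4, Mul(Rational(-1, 2), z)) (Function('d')(z) = Add(-4, Mul(z, Pow(-2, -1))) = Add(-4, Mul(z, Rational(-1, 2))) = Add(-4, Mul(Rational(-1, 2), z)))
F = -10 (F = Add(-16, Mul(2, 3)) = Add(-16, 6) = -10)
Function('M')(v) = Add(-4, v)
Mul(Mul(F, Function('M')(Function('d')(-3))), 61) = Mul(Mul(-10, Add(-4, Add(-4, Mul(Rational(-1, 2), -3)))), 61) = Mul(Mul(-10, Add(-4, Add(-4, Rational(3, 2)))), 61) = Mul(Mul(-10, Add(-4, Rational(-5, 2))), 61) = Mul(Mul(-10, Rational(-13, 2)), 61) = Mul(65, 61) = 3965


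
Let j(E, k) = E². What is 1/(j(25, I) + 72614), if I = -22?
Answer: 1/73239 ≈ 1.3654e-5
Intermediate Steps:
1/(j(25, I) + 72614) = 1/(25² + 72614) = 1/(625 + 72614) = 1/73239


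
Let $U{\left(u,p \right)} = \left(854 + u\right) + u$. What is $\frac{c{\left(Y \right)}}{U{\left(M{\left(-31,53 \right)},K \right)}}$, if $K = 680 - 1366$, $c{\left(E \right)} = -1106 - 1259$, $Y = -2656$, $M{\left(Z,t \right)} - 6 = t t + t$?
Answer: $- \frac{473}{1318} \approx -0.35888$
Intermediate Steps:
$M{\left(Z,t \right)} = 6 + t + t^{2}$ ($M{\left(Z,t \right)} = 6 + \left(t t + t\right) = 6 + \left(t^{2} + t\right) = 6 + \left(t + t^{2}\right) = 6 + t + t^{2}$)
$c{\left(E \right)} = -2365$ ($c{\left(E \right)} = -1106 - 1259 = -2365$)
$K = -686$
$U{\left(u,p \right)} = 854 + 2 u$
$\frac{c{\left(Y \right)}}{U{\left(M{\left(-31,53 \right)},K \right)}} = - \frac{2365}{854 + 2 \left(6 + 53 + 53^{2}\right)} = - \frac{2365}{854 + 2 \left(6 + 53 + 2809\right)} = - \frac{2365}{854 + 2 \cdot 2868} = - \frac{2365}{854 + 5736} = - \frac{2365}{6590} = \left(-2365\right) \frac{1}{6590} = - \frac{473}{1318}$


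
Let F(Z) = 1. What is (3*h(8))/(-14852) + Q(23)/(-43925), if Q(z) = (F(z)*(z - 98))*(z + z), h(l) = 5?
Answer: 2023221/26094964 ≈ 0.077533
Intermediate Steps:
Q(z) = 2*z*(-98 + z) (Q(z) = (1*(z - 98))*(z + z) = (1*(-98 + z))*(2*z) = (-98 + z)*(2*z) = 2*z*(-98 + z))
(3*h(8))/(-14852) + Q(23)/(-43925) = (3*5)/(-14852) + (2*23*(-98 + 23))/(-43925) = 15*(-1/14852) + (2*23*(-75))*(-1/43925) = -15/14852 - 3450*(-1/43925) = -15/14852 + 138/1757 = 2023221/26094964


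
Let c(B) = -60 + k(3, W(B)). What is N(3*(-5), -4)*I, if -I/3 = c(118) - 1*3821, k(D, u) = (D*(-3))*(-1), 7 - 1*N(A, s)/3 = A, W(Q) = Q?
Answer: 766656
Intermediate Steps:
N(A, s) = 21 - 3*A
k(D, u) = 3*D (k(D, u) = -3*D*(-1) = 3*D)
c(B) = -51 (c(B) = -60 + 3*3 = -60 + 9 = -51)
I = 11616 (I = -3*(-51 - 1*3821) = -3*(-51 - 3821) = -3*(-3872) = 11616)
N(3*(-5), -4)*I = (21 - 9*(-5))*11616 = (21 - 3*(-15))*11616 = (21 + 45)*11616 = 66*11616 = 766656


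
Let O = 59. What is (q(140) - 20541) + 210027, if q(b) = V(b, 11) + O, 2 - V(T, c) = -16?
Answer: 189563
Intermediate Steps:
V(T, c) = 18 (V(T, c) = 2 - 1*(-16) = 2 + 16 = 18)
q(b) = 77 (q(b) = 18 + 59 = 77)
(q(140) - 20541) + 210027 = (77 - 20541) + 210027 = -20464 + 210027 = 189563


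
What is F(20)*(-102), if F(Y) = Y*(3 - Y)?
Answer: 34680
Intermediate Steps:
F(20)*(-102) = (20*(3 - 1*20))*(-102) = (20*(3 - 20))*(-102) = (20*(-17))*(-102) = -340*(-102) = 34680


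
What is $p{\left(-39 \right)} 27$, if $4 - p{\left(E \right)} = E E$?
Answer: $-40959$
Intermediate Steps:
$p{\left(E \right)} = 4 - E^{2}$ ($p{\left(E \right)} = 4 - E E = 4 - E^{2}$)
$p{\left(-39 \right)} 27 = \left(4 - \left(-39\right)^{2}\right) 27 = \left(4 - 1521\right) 27 = \left(-1517\right) 27 = -40959$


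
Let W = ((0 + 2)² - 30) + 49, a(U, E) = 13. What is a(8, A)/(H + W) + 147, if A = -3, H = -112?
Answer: 13070/89 ≈ 146.85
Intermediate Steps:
W = 23 (W = (2² - 30) + 49 = (4 - 30) + 49 = -26 + 49 = 23)
a(8, A)/(H + W) + 147 = 13/(-112 + 23) + 147 = 13/(-89) + 147 = -1/89*13 + 147 = -13/89 + 147 = 13070/89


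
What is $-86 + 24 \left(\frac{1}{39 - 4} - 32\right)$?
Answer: $- \frac{29866}{35} \approx -853.31$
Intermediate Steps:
$-86 + 24 \left(\frac{1}{39 - 4} - 32\right) = -86 + 24 \left(\frac{1}{35} - 32\right) = -86 + 24 \left(- \frac{1119}{35}\right) = -86 - \frac{26856}{35} = - \frac{29866}{35}$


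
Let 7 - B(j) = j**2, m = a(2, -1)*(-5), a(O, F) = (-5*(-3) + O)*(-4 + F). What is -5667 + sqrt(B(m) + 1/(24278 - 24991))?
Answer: -5667 + I*sqrt(91820592755)/713 ≈ -5667.0 + 424.99*I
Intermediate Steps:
a(O, F) = (-4 + F)*(15 + O) (a(O, F) = (15 + O)*(-4 + F) = (-4 + F)*(15 + O))
m = 425 (m = (-60 - 4*2 + 15*(-1) - 1*2)*(-5) = (-60 - 8 - 15 - 2)*(-5) = -85*(-5) = 425)
B(j) = 7 - j**2
-5667 + sqrt(B(m) + 1/(24278 - 24991)) = -5667 + sqrt((7 - 1*425**2) + 1/(24278 - 24991)) = -5667 + sqrt((7 - 1*180625) + 1/(-713)) = -5667 + sqrt((7 - 180625) - 1/713) = -5667 + sqrt(-180618 - 1/713) = -5667 + sqrt(-128780635/713) = -5667 + I*sqrt(91820592755)/713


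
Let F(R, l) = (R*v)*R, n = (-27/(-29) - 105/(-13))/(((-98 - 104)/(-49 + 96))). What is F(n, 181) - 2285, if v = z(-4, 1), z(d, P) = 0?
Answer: -2285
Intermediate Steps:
v = 0
n = -79806/38077 (n = (-27*(-1/29) - 105*(-1/13))/((-202/47)) = (27/29 + 105/13)/((-202*1/47)) = 3396/(377*(-202/47)) = (3396/377)*(-47/202) = -79806/38077 ≈ -2.0959)
F(R, l) = 0 (F(R, l) = (R*0)*R = 0*R = 0)
F(n, 181) - 2285 = 0 - 2285 = -2285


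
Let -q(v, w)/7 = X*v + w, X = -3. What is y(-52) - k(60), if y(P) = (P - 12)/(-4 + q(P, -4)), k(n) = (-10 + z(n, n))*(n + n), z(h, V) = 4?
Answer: 192256/267 ≈ 720.06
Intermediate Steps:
q(v, w) = -7*w + 21*v (q(v, w) = -7*(-3*v + w) = -7*(w - 3*v) = -7*w + 21*v)
k(n) = -12*n (k(n) = (-10 + 4)*(n + n) = -12*n)
y(P) = (-12 + P)/(24 + 21*P) (y(P) = (P - 12)/(-4 + (-7*(-4) + 21*P)) = (-12 + P)/(-4 + (28 + 21*P)) = (-12 + P)/(24 + 21*P))
y(-52) - k(60) = (-12 - 52)/(3*(8 + 7*(-52))) - (-12)*60 = (⅓)*(-64)/(8 - 364) - 1*(-720) = (⅓)*(-64)/(-356) + 720 = (⅓)*(-1/356)*(-64) + 720 = 16/267 + 720 = 192256/267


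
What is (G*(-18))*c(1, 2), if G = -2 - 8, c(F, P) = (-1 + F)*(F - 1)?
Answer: 0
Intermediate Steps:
c(F, P) = (-1 + F)² (c(F, P) = (-1 + F)*(-1 + F) = (-1 + F)²)
G = -10
(G*(-18))*c(1, 2) = (-10*(-18))*(-1 + 1)² = 180*0² = 180*0 = 0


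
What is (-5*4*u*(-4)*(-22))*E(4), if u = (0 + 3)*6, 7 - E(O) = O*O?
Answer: 285120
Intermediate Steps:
E(O) = 7 - O² (E(O) = 7 - O*O = 7 - O²)
u = 18 (u = 3*6 = 18)
(-5*4*u*(-4)*(-22))*E(4) = (-5*4*18*(-4)*(-22))*(7 - 1*4²) = (-360*(-4)*(-22))*(7 - 1*16) = (-5*(-288)*(-22))*(7 - 16) = (1440*(-22))*(-9) = -31680*(-9) = 285120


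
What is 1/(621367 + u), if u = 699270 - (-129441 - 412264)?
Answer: 1/1862342 ≈ 5.3696e-7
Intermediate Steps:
u = 1240975 (u = 699270 - 1*(-541705) = 699270 + 541705 = 1240975)
1/(621367 + u) = 1/(621367 + 1240975) = 1/1862342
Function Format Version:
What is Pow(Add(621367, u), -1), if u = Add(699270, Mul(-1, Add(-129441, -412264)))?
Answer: Rational(1, 1862342) ≈ 5.3696e-7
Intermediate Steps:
u = 1240975 (u = Add(699270, Mul(-1, -541705)) = Add(699270, 541705) = 1240975)
Pow(Add(621367, u), -1) = Pow(Add(621367, 1240975), -1) = Pow(1862342, -1) = Rational(1, 1862342)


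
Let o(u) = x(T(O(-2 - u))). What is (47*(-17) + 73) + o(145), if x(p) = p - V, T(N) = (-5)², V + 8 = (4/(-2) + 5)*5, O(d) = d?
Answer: -708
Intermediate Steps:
V = 7 (V = -8 + (4/(-2) + 5)*5 = -8 + (4*(-½) + 5)*5 = -8 + (-2 + 5)*5 = -8 + 3*5 = -8 + 15 = 7)
T(N) = 25
x(p) = -7 + p (x(p) = p - 1*7 = p - 7 = -7 + p)
o(u) = 18 (o(u) = -7 + 25 = 18)
(47*(-17) + 73) + o(145) = (47*(-17) + 73) + 18 = (-799 + 73) + 18 = -726 + 18 = -708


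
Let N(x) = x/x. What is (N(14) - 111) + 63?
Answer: -47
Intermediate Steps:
N(x) = 1
(N(14) - 111) + 63 = (1 - 111) + 63 = -110 + 63 = -47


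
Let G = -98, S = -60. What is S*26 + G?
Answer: -1658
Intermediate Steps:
S*26 + G = -60*26 - 98 = -1560 - 98 = -1658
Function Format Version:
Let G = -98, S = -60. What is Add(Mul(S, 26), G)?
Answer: -1658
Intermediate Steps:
Add(Mul(S, 26), G) = Add(Mul(-60, 26), -98) = Add(-1560, -98) = -1658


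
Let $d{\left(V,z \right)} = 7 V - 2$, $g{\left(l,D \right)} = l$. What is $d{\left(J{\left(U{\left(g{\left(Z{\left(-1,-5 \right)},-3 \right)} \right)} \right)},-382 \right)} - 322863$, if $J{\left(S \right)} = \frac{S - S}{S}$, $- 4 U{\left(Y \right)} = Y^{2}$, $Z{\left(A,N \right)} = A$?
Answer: $-322865$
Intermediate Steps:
$U{\left(Y \right)} = - \frac{Y^{2}}{4}$
$J{\left(S \right)} = 0$ ($J{\left(S \right)} = \frac{0}{S} = 0$)
$d{\left(V,z \right)} = -2 + 7 V$
$d{\left(J{\left(U{\left(g{\left(Z{\left(-1,-5 \right)},-3 \right)} \right)} \right)},-382 \right)} - 322863 = \left(-2 + 7 \cdot 0\right) - 322863 = \left(-2 + 0\right) - 322863 = -2 - 322863 = -322865$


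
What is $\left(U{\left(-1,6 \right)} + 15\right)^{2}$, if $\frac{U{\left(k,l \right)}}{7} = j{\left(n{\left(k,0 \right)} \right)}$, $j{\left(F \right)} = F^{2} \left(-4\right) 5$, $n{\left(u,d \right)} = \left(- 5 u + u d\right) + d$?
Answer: $12145225$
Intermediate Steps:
$n{\left(u,d \right)} = d - 5 u + d u$ ($n{\left(u,d \right)} = \left(- 5 u + d u\right) + d = d - 5 u + d u$)
$j{\left(F \right)} = - 20 F^{2}$ ($j{\left(F \right)} = - 4 F^{2} \cdot 5 = - 20 F^{2}$)
$U{\left(k,l \right)} = - 3500 k^{2}$ ($U{\left(k,l \right)} = 7 \left(- 20 \left(0 - 5 k + 0 k\right)^{2}\right) = 7 \left(- 20 \left(0 - 5 k + 0\right)^{2}\right) = 7 \left(- 20 \left(- 5 k\right)^{2}\right) = 7 \left(- 20 \cdot 25 k^{2}\right) = 7 \left(- 500 k^{2}\right) = - 3500 k^{2}$)
$\left(U{\left(-1,6 \right)} + 15\right)^{2} = \left(- 3500 \left(-1\right)^{2} + 15\right)^{2} = \left(\left(-3500\right) 1 + 15\right)^{2} = \left(-3500 + 15\right)^{2} = \left(-3485\right)^{2} = 12145225$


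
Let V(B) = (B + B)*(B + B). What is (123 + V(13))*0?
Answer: 0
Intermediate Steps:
V(B) = 4*B² (V(B) = (2*B)*(2*B) = 4*B²)
(123 + V(13))*0 = (123 + 4*13²)*0 = (123 + 4*169)*0 = (123 + 676)*0 = 799*0 = 0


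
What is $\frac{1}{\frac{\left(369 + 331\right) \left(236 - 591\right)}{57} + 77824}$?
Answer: $\frac{57}{4187468} \approx 1.3612 \cdot 10^{-5}$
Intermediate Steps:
$\frac{1}{\frac{\left(369 + 331\right) \left(236 - 591\right)}{57} + 77824} = \frac{1}{700 \left(-355\right) \frac{1}{57} + 77824} = \frac{1}{\left(-248500\right) \frac{1}{57} + 77824} = \frac{1}{- \frac{248500}{57} + 77824} = \frac{1}{\frac{4187468}{57}} = \frac{57}{4187468}$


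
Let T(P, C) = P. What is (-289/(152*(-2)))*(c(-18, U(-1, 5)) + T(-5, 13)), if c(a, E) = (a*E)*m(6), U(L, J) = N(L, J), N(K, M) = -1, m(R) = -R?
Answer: -32657/304 ≈ -107.42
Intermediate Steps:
U(L, J) = -1
c(a, E) = -6*E*a (c(a, E) = (a*E)*(-1*6) = (E*a)*(-6) = -6*E*a)
(-289/(152*(-2)))*(c(-18, U(-1, 5)) + T(-5, 13)) = (-289/(152*(-2)))*(-6*(-1)*(-18) - 5) = (-289/(-304))*(-108 - 5) = -289*(-1/304)*(-113) = (289/304)*(-113) = -32657/304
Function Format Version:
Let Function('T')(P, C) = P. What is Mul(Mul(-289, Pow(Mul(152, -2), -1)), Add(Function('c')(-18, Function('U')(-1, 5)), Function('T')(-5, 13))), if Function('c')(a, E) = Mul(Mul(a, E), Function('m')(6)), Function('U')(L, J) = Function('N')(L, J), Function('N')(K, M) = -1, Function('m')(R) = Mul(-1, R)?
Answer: Rational(-32657, 304) ≈ -107.42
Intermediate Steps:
Function('U')(L, J) = -1
Function('c')(a, E) = Mul(-6, E, a) (Function('c')(a, E) = Mul(Mul(a, E), Mul(-1, 6)) = Mul(Mul(E, a), -6) = Mul(-6, E, a))
Mul(Mul(-289, Pow(Mul(152, -2), -1)), Add(Function('c')(-18, Function('U')(-1, 5)), Function('T')(-5, 13))) = Mul(Mul(-289, Pow(Mul(152, -2), -1)), Add(Mul(-6, -1, -18), -5)) = Mul(Mul(-289, Pow(-304, -1)), Add(-108, -5)) = Mul(Mul(-289, Rational(-1, 304)), -113) = Mul(Rational(289, 304), -113) = Rational(-32657, 304)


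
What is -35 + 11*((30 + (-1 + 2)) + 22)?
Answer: 548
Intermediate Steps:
-35 + 11*((30 + (-1 + 2)) + 22) = -35 + 11*((30 + 1) + 22) = -35 + 11*(31 + 22) = -35 + 11*53 = -35 + 583 = 548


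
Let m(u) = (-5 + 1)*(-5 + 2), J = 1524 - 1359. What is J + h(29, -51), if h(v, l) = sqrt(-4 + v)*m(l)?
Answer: 225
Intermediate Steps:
J = 165
m(u) = 12 (m(u) = -4*(-3) = 12)
h(v, l) = 12*sqrt(-4 + v) (h(v, l) = sqrt(-4 + v)*12 = 12*sqrt(-4 + v))
J + h(29, -51) = 165 + 12*sqrt(-4 + 29) = 165 + 12*sqrt(25) = 165 + 12*5 = 165 + 60 = 225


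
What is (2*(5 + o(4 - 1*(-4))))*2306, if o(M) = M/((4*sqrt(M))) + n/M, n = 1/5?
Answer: 231753/10 + 2306*sqrt(2) ≈ 26436.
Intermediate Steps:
n = 1/5 ≈ 0.20000
o(M) = sqrt(M)/4 + 1/(5*M) (o(M) = M/((4*sqrt(M))) + 1/(5*M) = M*(1/(4*sqrt(M))) + 1/(5*M) = sqrt(M)/4 + 1/(5*M))
(2*(5 + o(4 - 1*(-4))))*2306 = (2*(5 + (4 + 5*(4 - 1*(-4))**(3/2))/(20*(4 - 1*(-4)))))*2306 = (2*(5 + (4 + 5*(4 + 4)**(3/2))/(20*(4 + 4))))*2306 = (2*(5 + (1/20)*(4 + 5*8**(3/2))/8))*2306 = (2*(5 + (1/20)*(1/8)*(4 + 5*(16*sqrt(2)))))*2306 = (2*(5 + (1/20)*(1/8)*(4 + 80*sqrt(2))))*2306 = (2*(5 + (1/40 + sqrt(2)/2)))*2306 = (2*(201/40 + sqrt(2)/2))*2306 = (201/20 + sqrt(2))*2306 = 231753/10 + 2306*sqrt(2)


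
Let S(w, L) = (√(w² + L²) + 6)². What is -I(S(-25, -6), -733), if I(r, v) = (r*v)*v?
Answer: -374490433 - 6447468*√661 ≈ -5.4025e+8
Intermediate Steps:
S(w, L) = (6 + √(L² + w²))² (S(w, L) = (√(L² + w²) + 6)² = (6 + √(L² + w²))²)
I(r, v) = r*v²
-I(S(-25, -6), -733) = -(6 + √((-6)² + (-25)²))²*(-733)² = -(6 + √(36 + 625))²*537289 = -(6 + √661)²*537289 = -537289*(6 + √661)²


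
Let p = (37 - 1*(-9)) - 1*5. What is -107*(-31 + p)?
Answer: -1070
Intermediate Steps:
p = 41 (p = (37 + 9) - 5 = 46 - 5 = 41)
-107*(-31 + p) = -107*(-31 + 41) = -107*10 = -1070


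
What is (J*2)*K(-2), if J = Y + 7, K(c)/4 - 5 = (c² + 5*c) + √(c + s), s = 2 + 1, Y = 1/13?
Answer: 0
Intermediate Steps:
Y = 1/13 ≈ 0.076923
s = 3
K(c) = 20 + 4*c² + 4*√(3 + c) + 20*c (K(c) = 20 + 4*((c² + 5*c) + √(c + 3)) = 20 + 4*((c² + 5*c) + √(3 + c)) = 20 + 4*(c² + √(3 + c) + 5*c) = 20 + (4*c² + 4*√(3 + c) + 20*c) = 20 + 4*c² + 4*√(3 + c) + 20*c)
J = 92/13 (J = 1/13 + 7 = 92/13 ≈ 7.0769)
(J*2)*K(-2) = ((92/13)*2)*(20 + 4*(-2)² + 4*√(3 - 2) + 20*(-2)) = 184*(20 + 4*4 + 4*√1 - 40)/13 = 184*(20 + 16 + 4*1 - 40)/13 = 184*(20 + 16 + 4 - 40)/13 = (184/13)*0 = 0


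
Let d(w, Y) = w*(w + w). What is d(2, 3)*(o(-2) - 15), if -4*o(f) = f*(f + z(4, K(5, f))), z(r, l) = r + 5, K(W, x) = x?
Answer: -92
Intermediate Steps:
z(r, l) = 5 + r
d(w, Y) = 2*w² (d(w, Y) = w*(2*w) = 2*w²)
o(f) = -f*(9 + f)/4 (o(f) = -f*(f + (5 + 4))/4 = -f*(f + 9)/4 = -f*(9 + f)/4)
d(2, 3)*(o(-2) - 15) = (2*2²)*(-¼*(-2)*(9 - 2) - 15) = (2*4)*(-¼*(-2)*7 - 15) = 8*(7/2 - 15) = 8*(-23/2) = -92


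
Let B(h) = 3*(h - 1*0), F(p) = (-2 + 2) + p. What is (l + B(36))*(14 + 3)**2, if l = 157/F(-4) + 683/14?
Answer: 951099/28 ≈ 33968.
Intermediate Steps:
F(p) = p (F(p) = 0 + p = p)
l = 267/28 (l = 157/(-4) + 683/14 = 157*(-1/4) + 683*(1/14) = -157/4 + 683/14 = 267/28 ≈ 9.5357)
B(h) = 3*h (B(h) = 3*(h + 0) = 3*h)
(l + B(36))*(14 + 3)**2 = (267/28 + 3*36)*(14 + 3)**2 = (267/28 + 108)*17**2 = (3291/28)*289 = 951099/28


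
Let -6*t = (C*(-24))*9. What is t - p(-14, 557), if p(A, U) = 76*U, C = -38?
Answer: -43700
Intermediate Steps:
t = -1368 (t = -(-38*(-24))*9/6 = -152*9 = -⅙*8208 = -1368)
t - p(-14, 557) = -1368 - 76*557 = -1368 - 1*42332 = -1368 - 42332 = -43700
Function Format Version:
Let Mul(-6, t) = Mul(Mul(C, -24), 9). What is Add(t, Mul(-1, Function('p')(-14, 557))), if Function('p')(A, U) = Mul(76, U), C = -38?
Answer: -43700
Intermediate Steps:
t = -1368 (t = Mul(Rational(-1, 6), Mul(Mul(-38, -24), 9)) = Mul(Rational(-1, 6), Mul(912, 9)) = Mul(Rational(-1, 6), 8208) = -1368)
Add(t, Mul(-1, Function('p')(-14, 557))) = Add(-1368, Mul(-1, Mul(76, 557))) = Add(-1368, Mul(-1, 42332)) = Add(-1368, -42332) = -43700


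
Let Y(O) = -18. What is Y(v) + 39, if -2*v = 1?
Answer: 21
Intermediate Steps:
v = -1/2 (v = -1/2*1 = -1/2 ≈ -0.50000)
Y(v) + 39 = -18 + 39 = 21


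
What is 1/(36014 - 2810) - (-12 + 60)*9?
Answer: -14344127/33204 ≈ -432.00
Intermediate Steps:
1/(36014 - 2810) - (-12 + 60)*9 = 1/33204 - 48*9 = 1/33204 - 1*432 = 1/33204 - 432 = -14344127/33204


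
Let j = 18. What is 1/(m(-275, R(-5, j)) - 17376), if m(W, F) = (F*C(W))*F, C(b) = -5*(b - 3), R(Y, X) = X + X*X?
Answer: 1/162562584 ≈ 6.1515e-9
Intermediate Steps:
R(Y, X) = X + X²
C(b) = 15 - 5*b (C(b) = -5*(-3 + b) = 15 - 5*b)
m(W, F) = F²*(15 - 5*W) (m(W, F) = (F*(15 - 5*W))*F = F²*(15 - 5*W))
1/(m(-275, R(-5, j)) - 17376) = 1/(5*(18*(1 + 18))²*(3 - 1*(-275)) - 17376) = 1/(5*(18*19)²*(3 + 275) - 17376) = 1/(5*342²*278 - 17376) = 1/(5*116964*278 - 17376) = 1/(162579960 - 17376) = 1/162562584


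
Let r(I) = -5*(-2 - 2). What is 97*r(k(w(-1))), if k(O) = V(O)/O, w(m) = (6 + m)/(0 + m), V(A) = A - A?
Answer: 1940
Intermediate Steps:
V(A) = 0
w(m) = (6 + m)/m
k(O) = 0 (k(O) = 0/O = 0)
r(I) = 20 (r(I) = -5*(-4) = 20)
97*r(k(w(-1))) = 97*20 = 1940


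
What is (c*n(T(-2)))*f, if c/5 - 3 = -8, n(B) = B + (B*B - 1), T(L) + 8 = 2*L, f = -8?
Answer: 26200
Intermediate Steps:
T(L) = -8 + 2*L
n(B) = -1 + B + B² (n(B) = B + (B² - 1) = B + (-1 + B²) = -1 + B + B²)
c = -25 (c = 15 + 5*(-8) = 15 - 40 = -25)
(c*n(T(-2)))*f = -25*(-1 + (-8 + 2*(-2)) + (-8 + 2*(-2))²)*(-8) = -25*(-1 + (-8 - 4) + (-8 - 4)²)*(-8) = -25*(-1 - 12 + (-12)²)*(-8) = -25*(-1 - 12 + 144)*(-8) = -25*131*(-8) = -3275*(-8) = 26200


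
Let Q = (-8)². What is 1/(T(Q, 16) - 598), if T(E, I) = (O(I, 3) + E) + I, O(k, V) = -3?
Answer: -1/521 ≈ -0.0019194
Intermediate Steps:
Q = 64
T(E, I) = -3 + E + I (T(E, I) = (-3 + E) + I = -3 + E + I)
1/(T(Q, 16) - 598) = 1/((-3 + 64 + 16) - 598) = 1/(77 - 598) = 1/(-521) = -1/521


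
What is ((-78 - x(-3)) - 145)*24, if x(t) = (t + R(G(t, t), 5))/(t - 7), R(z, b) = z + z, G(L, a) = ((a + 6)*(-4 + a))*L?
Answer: -25284/5 ≈ -5056.8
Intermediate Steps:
G(L, a) = L*(-4 + a)*(6 + a) (G(L, a) = ((6 + a)*(-4 + a))*L = ((-4 + a)*(6 + a))*L = L*(-4 + a)*(6 + a))
R(z, b) = 2*z
x(t) = (t + 2*t*(-24 + t² + 2*t))/(-7 + t) (x(t) = (t + 2*(t*(-24 + t² + 2*t)))/(t - 7) = (t + 2*t*(-24 + t² + 2*t))/(-7 + t))
((-78 - x(-3)) - 145)*24 = ((-78 - (-3)*(-47 + 2*(-3)² + 4*(-3))/(-7 - 3)) - 145)*24 = ((-78 - (-3)*(-47 + 2*9 - 12)/(-10)) - 145)*24 = ((-78 - (-3)*(-1)*(-47 + 18 - 12)/10) - 145)*24 = ((-78 - (-3)*(-1)*(-41)/10) - 145)*24 = ((-78 - 1*(-123/10)) - 145)*24 = ((-78 + 123/10) - 145)*24 = (-657/10 - 145)*24 = -2107/10*24 = -25284/5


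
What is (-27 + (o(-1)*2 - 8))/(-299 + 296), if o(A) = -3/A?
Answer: 29/3 ≈ 9.6667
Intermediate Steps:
(-27 + (o(-1)*2 - 8))/(-299 + 296) = (-27 + (-3/(-1)*2 - 8))/(-299 + 296) = (-27 + (-3*(-1)*2 - 8))/(-3) = (-27 + (3*2 - 8))*(-1/3) = (-27 + (6 - 8))*(-1/3) = (-27 - 2)*(-1/3) = -29*(-1/3) = 29/3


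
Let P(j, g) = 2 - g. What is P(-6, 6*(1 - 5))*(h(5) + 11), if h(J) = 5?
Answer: 416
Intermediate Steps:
P(-6, 6*(1 - 5))*(h(5) + 11) = (2 - 6*(1 - 5))*(5 + 11) = (2 - 6*(-4))*16 = (2 - 1*(-24))*16 = (2 + 24)*16 = 26*16 = 416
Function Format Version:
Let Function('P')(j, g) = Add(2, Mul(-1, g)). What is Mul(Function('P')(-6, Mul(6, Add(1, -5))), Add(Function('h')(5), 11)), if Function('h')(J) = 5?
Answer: 416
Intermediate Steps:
Mul(Function('P')(-6, Mul(6, Add(1, -5))), Add(Function('h')(5), 11)) = Mul(Add(2, Mul(-1, Mul(6, Add(1, -5)))), Add(5, 11)) = Mul(Add(2, Mul(-1, Mul(6, -4))), 16) = Mul(Add(2, Mul(-1, -24)), 16) = Mul(Add(2, 24), 16) = Mul(26, 16) = 416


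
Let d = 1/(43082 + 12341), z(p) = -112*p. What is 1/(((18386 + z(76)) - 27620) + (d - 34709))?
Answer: -55423/2907213464 ≈ -1.9064e-5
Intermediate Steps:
d = 1/55423 ≈ 1.8043e-5
1/(((18386 + z(76)) - 27620) + (d - 34709)) = 1/(((18386 - 112*76) - 27620) + (1/55423 - 34709)) = 1/(((18386 - 8512) - 27620) - 1923676906/55423) = 1/((9874 - 27620) - 1923676906/55423) = 1/(-17746 - 1923676906/55423) = 1/(-2907213464/55423) = -55423/2907213464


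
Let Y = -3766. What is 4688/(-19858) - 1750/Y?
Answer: 610589/2670901 ≈ 0.22861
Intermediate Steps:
4688/(-19858) - 1750/Y = 4688/(-19858) - 1750/(-3766) = 4688*(-1/19858) - 1750*(-1/3766) = -2344/9929 + 125/269 = 610589/2670901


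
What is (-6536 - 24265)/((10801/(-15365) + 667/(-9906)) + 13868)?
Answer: -669726779670/301524466537 ≈ -2.2211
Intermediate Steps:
(-6536 - 24265)/((10801/(-15365) + 667/(-9906)) + 13868) = -30801/((10801*(-1/15365) + 667*(-1/9906)) + 13868) = -30801/((-1543/2195 - 667/9906) + 13868) = -30801/(-16749023/21743670 + 13868) = -30801/301524466537/21743670 = -30801*21743670/301524466537 = -669726779670/301524466537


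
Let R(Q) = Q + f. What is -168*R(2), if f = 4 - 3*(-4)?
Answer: -3024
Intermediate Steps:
f = 16 (f = 4 + 12 = 16)
R(Q) = 16 + Q (R(Q) = Q + 16 = 16 + Q)
-168*R(2) = -168*(16 + 2) = -168*18 = -3024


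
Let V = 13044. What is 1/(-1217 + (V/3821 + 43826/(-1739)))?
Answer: -6644719/8231398653 ≈ -0.00080724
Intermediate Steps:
1/(-1217 + (V/3821 + 43826/(-1739))) = 1/(-1217 + (13044/3821 + 43826/(-1739))) = 1/(-1217 + (13044*(1/3821) + 43826*(-1/1739))) = 1/(-1217 + (13044/3821 - 43826/1739)) = 1/(-1217 - 144775630/6644719) = 1/(-8231398653/6644719) = -6644719/8231398653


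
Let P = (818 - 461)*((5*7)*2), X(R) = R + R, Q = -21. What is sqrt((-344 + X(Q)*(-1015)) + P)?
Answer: 22*sqrt(139) ≈ 259.38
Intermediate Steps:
X(R) = 2*R
P = 24990 (P = 357*(35*2) = 357*70 = 24990)
sqrt((-344 + X(Q)*(-1015)) + P) = sqrt((-344 + (2*(-21))*(-1015)) + 24990) = sqrt((-344 - 42*(-1015)) + 24990) = sqrt((-344 + 42630) + 24990) = sqrt(42286 + 24990) = sqrt(67276) = 22*sqrt(139)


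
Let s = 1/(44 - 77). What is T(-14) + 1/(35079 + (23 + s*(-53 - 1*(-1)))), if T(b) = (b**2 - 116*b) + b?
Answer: 2092102941/1158418 ≈ 1806.0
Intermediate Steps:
s = -1/33 (s = 1/(-33) = -1/33 ≈ -0.030303)
T(b) = b**2 - 115*b
T(-14) + 1/(35079 + (23 + s*(-53 - 1*(-1)))) = -14*(-115 - 14) + 1/(35079 + (23 - (-53 - 1*(-1))/33)) = -14*(-129) + 1/(35079 + (23 - (-53 + 1)/33)) = 1806 + 1/(35079 + (23 - 1/33*(-52))) = 1806 + 1/(35079 + (23 + 52/33)) = 1806 + 1/(35079 + 811/33) = 1806 + 1/(1158418/33) = 1806 + 33/1158418 = 2092102941/1158418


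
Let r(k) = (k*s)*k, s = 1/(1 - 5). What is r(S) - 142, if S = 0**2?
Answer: -142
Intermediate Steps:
s = -1/4 (s = 1/(-4) = -1/4 ≈ -0.25000)
S = 0
r(k) = -k**2/4 (r(k) = (k*(-1/4))*k = (-k/4)*k = -k**2/4)
r(S) - 142 = -1/4*0**2 - 142 = -1/4*0 - 142 = 0 - 142 = -142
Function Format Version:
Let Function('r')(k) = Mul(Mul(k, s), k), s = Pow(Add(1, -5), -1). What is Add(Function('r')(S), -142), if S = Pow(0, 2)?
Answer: -142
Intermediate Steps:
s = Rational(-1, 4) (s = Pow(-4, -1) = Rational(-1, 4) ≈ -0.25000)
S = 0
Function('r')(k) = Mul(Rational(-1, 4), Pow(k, 2)) (Function('r')(k) = Mul(Mul(k, Rational(-1, 4)), k) = Mul(Mul(Rational(-1, 4), k), k) = Mul(Rational(-1, 4), Pow(k, 2)))
Add(Function('r')(S), -142) = Add(Mul(Rational(-1, 4), Pow(0, 2)), -142) = Add(Mul(Rational(-1, 4), 0), -142) = Add(0, -142) = -142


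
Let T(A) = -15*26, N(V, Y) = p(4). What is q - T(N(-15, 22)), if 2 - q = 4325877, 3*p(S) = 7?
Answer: -4325485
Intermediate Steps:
p(S) = 7/3 (p(S) = (⅓)*7 = 7/3)
N(V, Y) = 7/3
T(A) = -390
q = -4325875 (q = 2 - 1*4325877 = 2 - 4325877 = -4325875)
q - T(N(-15, 22)) = -4325875 - 1*(-390) = -4325875 + 390 = -4325485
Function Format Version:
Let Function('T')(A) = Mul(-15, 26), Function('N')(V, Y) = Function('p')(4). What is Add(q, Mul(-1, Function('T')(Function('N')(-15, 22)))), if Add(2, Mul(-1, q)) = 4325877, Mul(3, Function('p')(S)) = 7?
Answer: -4325485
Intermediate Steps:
Function('p')(S) = Rational(7, 3) (Function('p')(S) = Mul(Rational(1, 3), 7) = Rational(7, 3))
Function('N')(V, Y) = Rational(7, 3)
Function('T')(A) = -390
q = -4325875 (q = Add(2, Mul(-1, 4325877)) = Add(2, -4325877) = -4325875)
Add(q, Mul(-1, Function('T')(Function('N')(-15, 22)))) = Add(-4325875, Mul(-1, -390)) = Add(-4325875, 390) = -4325485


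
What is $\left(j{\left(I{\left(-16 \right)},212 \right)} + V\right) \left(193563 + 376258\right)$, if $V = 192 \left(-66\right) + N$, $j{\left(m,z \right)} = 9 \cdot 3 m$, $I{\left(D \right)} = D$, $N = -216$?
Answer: $-7590015720$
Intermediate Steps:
$j{\left(m,z \right)} = 27 m$
$V = -12888$ ($V = 192 \left(-66\right) - 216 = -12672 - 216 = -12888$)
$\left(j{\left(I{\left(-16 \right)},212 \right)} + V\right) \left(193563 + 376258\right) = \left(27 \left(-16\right) - 12888\right) \left(193563 + 376258\right) = \left(-432 - 12888\right) 569821 = \left(-13320\right) 569821 = -7590015720$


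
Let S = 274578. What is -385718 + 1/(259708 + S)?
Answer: -206083727347/534286 ≈ -3.8572e+5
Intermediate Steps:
-385718 + 1/(259708 + S) = -385718 + 1/(259708 + 274578) = -385718 + 1/534286 = -206083727347/534286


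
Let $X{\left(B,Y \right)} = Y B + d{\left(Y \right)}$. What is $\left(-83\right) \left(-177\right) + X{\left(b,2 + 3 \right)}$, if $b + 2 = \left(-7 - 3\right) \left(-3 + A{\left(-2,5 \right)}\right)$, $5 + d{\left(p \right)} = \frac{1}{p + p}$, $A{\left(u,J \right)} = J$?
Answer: $\frac{145761}{10} \approx 14576.0$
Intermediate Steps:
$d{\left(p \right)} = -5 + \frac{1}{2 p}$ ($d{\left(p \right)} = -5 + \frac{1}{p + p} = -5 + \frac{1}{2 p}$)
$b = -22$ ($b = -2 + \left(-7 - 3\right) \left(-3 + 5\right) = -2 - 20 = -22$)
$X{\left(B,Y \right)} = -5 + \frac{1}{2 Y} + B Y$ ($X{\left(B,Y \right)} = Y B - \left(5 - \frac{1}{2 Y}\right) = B Y - \left(5 - \frac{1}{2 Y}\right) = -5 + \frac{1}{2 Y} + B Y$)
$\left(-83\right) \left(-177\right) + X{\left(b,2 + 3 \right)} = \left(-83\right) \left(-177\right) - \left(5 + 22 \left(2 + 3\right) - \frac{1}{2 \left(2 + 3\right)}\right) = 14691 - \left(115 - \frac{1}{10}\right) = 14691 - \frac{1149}{10} = \frac{145761}{10}$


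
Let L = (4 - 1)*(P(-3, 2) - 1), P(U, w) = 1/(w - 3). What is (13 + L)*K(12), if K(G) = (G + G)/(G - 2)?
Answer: 84/5 ≈ 16.800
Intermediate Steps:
P(U, w) = 1/(-3 + w)
L = -6 (L = (4 - 1)*(1/(-3 + 2) - 1) = 3*(1/(-1) - 1) = 3*(-1 - 1) = 3*(-2) = -6)
K(G) = 2*G/(-2 + G) (K(G) = (2*G)/(-2 + G) = 2*G/(-2 + G))
(13 + L)*K(12) = (13 - 6)*(2*12/(-2 + 12)) = 7*(2*12/10) = 7*(2*12*(⅒)) = 7*(12/5) = 84/5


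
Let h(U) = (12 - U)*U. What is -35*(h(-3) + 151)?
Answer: -3710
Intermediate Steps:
h(U) = U*(12 - U)
-35*(h(-3) + 151) = -35*(-3*(12 - 1*(-3)) + 151) = -35*(-3*(12 + 3) + 151) = -35*(-3*15 + 151) = -35*(-45 + 151) = -35*106 = -3710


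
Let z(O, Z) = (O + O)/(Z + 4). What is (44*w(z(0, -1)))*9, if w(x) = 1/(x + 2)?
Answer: 198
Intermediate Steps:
z(O, Z) = 2*O/(4 + Z) (z(O, Z) = (2*O)/(4 + Z) = 2*O/(4 + Z))
w(x) = 1/(2 + x)
(44*w(z(0, -1)))*9 = (44/(2 + 2*0/(4 - 1)))*9 = (44/(2 + 2*0/3))*9 = (44/(2 + 2*0*(⅓)))*9 = (44/(2 + 0))*9 = (44/2)*9 = (44*(½))*9 = 22*9 = 198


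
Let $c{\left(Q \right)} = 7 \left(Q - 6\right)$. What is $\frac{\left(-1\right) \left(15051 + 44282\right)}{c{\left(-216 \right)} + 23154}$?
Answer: $- \frac{59333}{21600} \approx -2.7469$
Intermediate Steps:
$c{\left(Q \right)} = -42 + 7 Q$ ($c{\left(Q \right)} = 7 \left(-6 + Q\right) = -42 + 7 Q$)
$\frac{\left(-1\right) \left(15051 + 44282\right)}{c{\left(-216 \right)} + 23154} = \frac{\left(-1\right) \left(15051 + 44282\right)}{\left(-42 + 7 \left(-216\right)\right) + 23154} = \frac{\left(-1\right) 59333}{\left(-42 - 1512\right) + 23154} = - \frac{59333}{-1554 + 23154} = - \frac{59333}{21600}$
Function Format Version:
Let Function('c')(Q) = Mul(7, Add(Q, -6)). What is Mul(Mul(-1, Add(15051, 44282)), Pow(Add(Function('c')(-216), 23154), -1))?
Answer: Rational(-59333, 21600) ≈ -2.7469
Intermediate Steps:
Function('c')(Q) = Add(-42, Mul(7, Q)) (Function('c')(Q) = Mul(7, Add(-6, Q)) = Add(-42, Mul(7, Q)))
Mul(Mul(-1, Add(15051, 44282)), Pow(Add(Function('c')(-216), 23154), -1)) = Mul(Mul(-1, Add(15051, 44282)), Pow(Add(Add(-42, Mul(7, -216)), 23154), -1)) = Mul(Mul(-1, 59333), Pow(Add(Add(-42, -1512), 23154), -1)) = Mul(-59333, Pow(Add(-1554, 23154), -1)) = Mul(-59333, Pow(21600, -1)) = Mul(-59333, Rational(1, 21600)) = Rational(-59333, 21600)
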